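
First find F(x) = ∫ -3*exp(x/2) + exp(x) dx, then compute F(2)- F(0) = -4 + (-3 + E)^2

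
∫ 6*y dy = 3*y^2 + C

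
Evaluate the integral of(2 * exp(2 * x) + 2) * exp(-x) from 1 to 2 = -2*E - 2*exp(-2) + 2*exp(-1) + 2*exp(2)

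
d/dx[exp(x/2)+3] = exp(x/2)/2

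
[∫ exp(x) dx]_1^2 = -E + exp(2)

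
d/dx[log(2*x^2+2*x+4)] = (2*x + 1)/(x^2 + x + 2)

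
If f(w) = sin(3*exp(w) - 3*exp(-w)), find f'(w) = 3*(exp(2*w) + 1)*exp(-w)*cos(3*exp(w) - 3*exp(-w))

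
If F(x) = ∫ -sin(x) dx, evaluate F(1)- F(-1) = 0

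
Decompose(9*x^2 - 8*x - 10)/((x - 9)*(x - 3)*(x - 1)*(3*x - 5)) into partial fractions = 45/(176*(3*x - 5)) + 9/(32*(x - 1)) - 47/(48*(x - 3)) + 647/(1056*(x - 9))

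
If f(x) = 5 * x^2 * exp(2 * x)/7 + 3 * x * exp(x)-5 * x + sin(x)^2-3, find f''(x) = 20*x^2*exp(2*x)/7 + 40*x*exp(2*x)/7 + 3*x*exp(x) + 10*exp(2*x)/7 + 6*exp(x) + 2*cos(2*x)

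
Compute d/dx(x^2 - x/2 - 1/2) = 2*x - 1/2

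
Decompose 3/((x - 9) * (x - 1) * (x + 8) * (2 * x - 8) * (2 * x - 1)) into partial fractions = -24/(2023*(2*x - 1)) + 1/(20808*(x + 8)) + 1/(144*(x - 1)) - 1/(840*(x - 4)) + 3/(23120*(x - 9))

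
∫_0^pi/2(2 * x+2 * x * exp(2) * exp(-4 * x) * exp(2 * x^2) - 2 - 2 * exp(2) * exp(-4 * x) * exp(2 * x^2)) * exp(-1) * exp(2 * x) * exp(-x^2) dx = -E - exp(-(-1 + pi/2)^2) + exp(-1) + exp((-1 + pi/2)^2)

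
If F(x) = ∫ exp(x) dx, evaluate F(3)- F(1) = -E + exp(3)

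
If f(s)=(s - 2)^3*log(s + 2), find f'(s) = (3*s^3*log(s + 2) + s^3 - 6*s^2*log(s + 2) - 6*s^2 - 12*s*log(s + 2) + 12*s + 24*log(s + 2) - 8)/(s + 2)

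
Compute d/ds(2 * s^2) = 4*s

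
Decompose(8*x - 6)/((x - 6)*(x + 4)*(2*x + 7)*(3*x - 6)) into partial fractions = -272/(627*(2*x + 7)) + 19/(90*(x + 4)) - 5/(396*(x - 2)) + 7/(380*(x - 6))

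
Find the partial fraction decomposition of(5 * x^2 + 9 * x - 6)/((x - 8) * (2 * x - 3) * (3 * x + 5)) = -64/(551*(3*x + 5)) - 75/(247*(2*x - 3)) + 386/(377*(x - 8))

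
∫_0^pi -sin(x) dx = -2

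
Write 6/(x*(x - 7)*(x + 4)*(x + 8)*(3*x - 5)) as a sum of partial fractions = -243/(19720*(3*x - 5)) + 1/(2320*(x + 8)) - 3/(1496*(x + 4)) + 1/(3080*(x - 7)) + 3/(560*x)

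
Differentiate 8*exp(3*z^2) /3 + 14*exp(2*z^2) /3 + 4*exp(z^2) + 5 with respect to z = 16*z*exp(3*z^2) + 56*z*exp(2*z^2)/3 + 8*z*exp(z^2)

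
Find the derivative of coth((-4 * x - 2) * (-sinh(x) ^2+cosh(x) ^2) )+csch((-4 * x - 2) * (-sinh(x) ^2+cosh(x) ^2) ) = (4*sinh(4*x + 2)^2*coth(4*x + 2)*csch(4*x + 2) + 4)/sinh(4*x + 2)^2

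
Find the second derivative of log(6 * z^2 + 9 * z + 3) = (-8*z^2 - 12*z - 5)/(4*z^4 + 12*z^3 + 13*z^2 + 6*z + 1)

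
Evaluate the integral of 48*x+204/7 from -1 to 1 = 408/7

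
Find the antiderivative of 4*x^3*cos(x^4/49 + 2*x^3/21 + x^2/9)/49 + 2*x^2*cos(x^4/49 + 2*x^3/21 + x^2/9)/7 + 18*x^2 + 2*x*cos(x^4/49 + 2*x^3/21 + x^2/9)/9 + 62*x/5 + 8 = 6*x^3 + 31*x^2/5 + 8*x + sin(x^2*(3*x + 7)^2/441) + C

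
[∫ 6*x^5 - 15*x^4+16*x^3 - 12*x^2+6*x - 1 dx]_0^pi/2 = (-1 + pi/2)^3*(pi/2 + pi^3/8)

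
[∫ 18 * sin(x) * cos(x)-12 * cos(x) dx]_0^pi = 0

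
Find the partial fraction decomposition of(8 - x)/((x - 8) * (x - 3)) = -1/(x - 3)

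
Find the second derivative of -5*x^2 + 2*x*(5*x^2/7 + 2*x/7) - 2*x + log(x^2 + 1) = (60*x^5 - 62*x^4 + 120*x^3 - 138*x^2 + 60*x - 48)/(7*x^4 + 14*x^2 + 7)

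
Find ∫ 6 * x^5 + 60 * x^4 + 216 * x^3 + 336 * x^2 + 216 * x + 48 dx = x^6 + 12*x^5 + 54*x^4 + 112*x^3 + 108*x^2 + 48*x + C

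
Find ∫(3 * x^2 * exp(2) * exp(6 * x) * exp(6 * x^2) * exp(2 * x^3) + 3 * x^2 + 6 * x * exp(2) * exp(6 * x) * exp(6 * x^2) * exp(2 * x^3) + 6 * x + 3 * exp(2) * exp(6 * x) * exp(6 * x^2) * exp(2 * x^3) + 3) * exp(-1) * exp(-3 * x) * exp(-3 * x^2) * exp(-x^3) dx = 2*sinh((x + 1)^3) + C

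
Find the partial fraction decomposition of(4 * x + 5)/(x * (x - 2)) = 13/(2*(x - 2)) - 5/(2*x)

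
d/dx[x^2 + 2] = 2*x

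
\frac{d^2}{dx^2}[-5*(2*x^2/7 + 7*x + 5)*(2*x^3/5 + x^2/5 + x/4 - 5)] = -80*x^3/7 - 1200*x^2/7 - 729*x/7 - 185/14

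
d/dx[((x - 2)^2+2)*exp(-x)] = (-x^2 + 6*x - 10)*exp(-x)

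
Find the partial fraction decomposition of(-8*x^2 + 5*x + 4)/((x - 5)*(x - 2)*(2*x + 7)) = -446/(187*(2*x + 7)) + 6/(11*(x - 2)) - 57/(17*(x - 5))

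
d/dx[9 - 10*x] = -10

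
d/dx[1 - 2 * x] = -2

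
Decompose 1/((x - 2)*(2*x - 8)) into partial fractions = -1/(4*(x - 2)) + 1/(4*(x - 4))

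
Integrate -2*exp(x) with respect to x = -2*exp(x) + C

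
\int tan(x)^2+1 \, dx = tan(x) + C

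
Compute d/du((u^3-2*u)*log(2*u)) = 3*u^2*log(u) + u^2 + 3*u^2*log(2) - 2*log(u) - 2 - 2*log(2)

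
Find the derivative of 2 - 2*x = -2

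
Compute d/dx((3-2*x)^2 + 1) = 8*x - 12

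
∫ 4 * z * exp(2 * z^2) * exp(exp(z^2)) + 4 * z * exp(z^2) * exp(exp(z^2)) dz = 2*exp(z^2 + exp(z^2)) + C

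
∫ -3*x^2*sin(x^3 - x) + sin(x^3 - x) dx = cos(x^3 - x) + C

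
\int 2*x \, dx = x^2 + C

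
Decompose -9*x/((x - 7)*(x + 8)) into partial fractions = -24/(5*(x + 8)) - 21/(5*(x - 7))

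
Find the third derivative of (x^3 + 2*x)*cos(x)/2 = x*(x^2*sin(x)/2 - 9*x*cos(x)/2 - 8*sin(x))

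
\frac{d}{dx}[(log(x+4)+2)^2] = (2*log(x + 4) + 4)/(x + 4)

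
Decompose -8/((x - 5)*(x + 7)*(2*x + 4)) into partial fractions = -1/(15*(x + 7)) + 4/(35*(x + 2)) - 1/(21*(x - 5))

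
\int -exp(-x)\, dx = exp(-x) + C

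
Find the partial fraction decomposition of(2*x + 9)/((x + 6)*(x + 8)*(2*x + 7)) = 8/(45*(2*x + 7)) - 7/(18*(x + 8)) + 3/(10*(x + 6))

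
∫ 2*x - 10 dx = x^2 - 10*x + C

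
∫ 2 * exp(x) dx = 2*exp(x) + C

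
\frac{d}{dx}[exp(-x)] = -exp(-x)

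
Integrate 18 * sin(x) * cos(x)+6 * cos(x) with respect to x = (3*sin(x) + 1)^2 + C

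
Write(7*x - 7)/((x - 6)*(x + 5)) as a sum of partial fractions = 42/(11*(x + 5)) + 35/(11*(x - 6))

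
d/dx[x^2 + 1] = 2*x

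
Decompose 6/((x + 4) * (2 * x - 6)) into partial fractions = -3/(7*(x + 4)) + 3/(7*(x - 3))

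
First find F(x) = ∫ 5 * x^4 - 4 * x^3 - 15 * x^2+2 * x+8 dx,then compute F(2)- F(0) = -4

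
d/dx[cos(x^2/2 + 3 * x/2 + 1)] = -(x + 3/2)*sin(x^2/2 + 3*x/2 + 1)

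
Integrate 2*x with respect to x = x^2 + C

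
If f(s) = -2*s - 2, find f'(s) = -2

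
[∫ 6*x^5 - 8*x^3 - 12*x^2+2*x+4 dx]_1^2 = 12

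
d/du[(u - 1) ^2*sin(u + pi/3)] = u^2*cos(u + pi/3) + 2*u*sin(u + pi/3) - 2*u*cos(u + pi/3) - 2*sin(u + pi/3) + cos(u + pi/3)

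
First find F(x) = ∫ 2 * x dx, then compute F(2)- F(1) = 3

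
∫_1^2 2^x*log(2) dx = 2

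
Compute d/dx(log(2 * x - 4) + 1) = 1/(x - 2)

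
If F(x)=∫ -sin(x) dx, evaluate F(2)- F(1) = -cos(1) + cos(2)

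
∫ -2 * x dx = -x^2 + C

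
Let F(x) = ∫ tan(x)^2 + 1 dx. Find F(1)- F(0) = tan(1)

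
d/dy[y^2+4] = 2*y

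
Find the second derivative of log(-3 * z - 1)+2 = -9/(9*z^2 + 6*z + 1)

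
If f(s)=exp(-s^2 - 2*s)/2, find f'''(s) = (-4*s^3 - 12*s^2 - 6*s + 2)*exp(-s^2 - 2*s)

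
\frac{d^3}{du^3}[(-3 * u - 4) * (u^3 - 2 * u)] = -72*u - 24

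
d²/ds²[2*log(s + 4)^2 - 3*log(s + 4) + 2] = (7 - 4*log(s + 4))/(s^2 + 8*s + 16)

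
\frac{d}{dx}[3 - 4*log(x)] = -4/x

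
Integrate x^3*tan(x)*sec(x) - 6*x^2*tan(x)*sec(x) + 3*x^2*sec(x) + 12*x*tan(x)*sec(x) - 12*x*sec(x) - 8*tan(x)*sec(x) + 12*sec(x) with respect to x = (x - 2)^3*sec(x) + C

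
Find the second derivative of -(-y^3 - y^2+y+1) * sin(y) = -y^3*sin(y) - y^2*sin(y) + 6*y^2*cos(y) + 7*y*sin(y) + 4*y*cos(y) + 3*sin(y) - 2*cos(y)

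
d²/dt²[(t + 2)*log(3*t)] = (t - 2)/t^2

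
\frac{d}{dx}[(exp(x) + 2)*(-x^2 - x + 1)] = -x^2*exp(x) - 3*x*exp(x) - 4*x - 2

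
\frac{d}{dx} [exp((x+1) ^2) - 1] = 2*x*exp(x^2 + 2*x + 1) + 2*exp(x^2 + 2*x + 1)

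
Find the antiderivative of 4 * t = 2*t^2 + C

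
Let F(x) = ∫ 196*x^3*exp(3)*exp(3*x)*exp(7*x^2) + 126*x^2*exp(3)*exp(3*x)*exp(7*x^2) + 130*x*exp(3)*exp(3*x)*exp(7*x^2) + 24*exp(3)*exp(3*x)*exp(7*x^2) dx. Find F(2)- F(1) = -26*exp(13) + 74*exp(37)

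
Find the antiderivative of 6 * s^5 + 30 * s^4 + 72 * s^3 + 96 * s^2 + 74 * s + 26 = s^6 + 6*s^5 + 18*s^4 + 32*s^3 + 37*s^2 + 26*s + C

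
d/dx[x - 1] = 1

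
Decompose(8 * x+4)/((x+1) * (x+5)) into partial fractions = 9/(x + 5) - 1/(x + 1)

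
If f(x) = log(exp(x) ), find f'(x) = 1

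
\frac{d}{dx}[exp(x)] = exp(x)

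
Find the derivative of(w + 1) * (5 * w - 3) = 10*w + 2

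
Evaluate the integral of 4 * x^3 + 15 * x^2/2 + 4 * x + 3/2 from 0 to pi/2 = 1 + (pi/4 + 1)*(-1 + pi^2/4 + pi + pi^3/4)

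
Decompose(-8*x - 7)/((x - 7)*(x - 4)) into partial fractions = 13/(x - 4) - 21/(x - 7)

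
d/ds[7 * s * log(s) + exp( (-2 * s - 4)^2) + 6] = 8*s*exp(4*s^2 + 16*s + 16) + 16*exp(4*s^2 + 16*s + 16) + 7*log(s) + 7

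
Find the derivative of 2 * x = 2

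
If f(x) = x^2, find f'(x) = 2*x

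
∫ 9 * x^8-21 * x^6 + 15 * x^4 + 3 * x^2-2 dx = x^9 - 3*x^7 + 3*x^5 + x^3 - 2*x + C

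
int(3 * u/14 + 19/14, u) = 3*u^2/28 + 19*u/14 + C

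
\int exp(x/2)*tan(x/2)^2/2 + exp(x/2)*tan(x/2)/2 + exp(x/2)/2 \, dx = exp(x/2)*tan(x/2) + C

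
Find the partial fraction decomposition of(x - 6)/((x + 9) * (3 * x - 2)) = -16/(29*(3*x - 2)) + 15/(29*(x + 9))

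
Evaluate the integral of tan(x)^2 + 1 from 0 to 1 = tan(1)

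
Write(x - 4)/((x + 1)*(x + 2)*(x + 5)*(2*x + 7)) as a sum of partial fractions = -4/(3*(2*x + 7)) + 1/(4*(x + 5)) + 2/(3*(x + 2)) - 1/(4*(x + 1))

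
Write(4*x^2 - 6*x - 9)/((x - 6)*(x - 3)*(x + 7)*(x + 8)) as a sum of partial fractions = -295/(154*(x + 8)) + 229/(130*(x + 7)) - 3/(110*(x - 3)) + 33/(182*(x - 6))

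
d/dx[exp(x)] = exp(x)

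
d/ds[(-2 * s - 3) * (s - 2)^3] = -8*s^3 + 27*s^2 - 12*s - 20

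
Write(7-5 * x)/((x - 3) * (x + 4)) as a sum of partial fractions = -27/(7*(x + 4)) - 8/(7*(x - 3))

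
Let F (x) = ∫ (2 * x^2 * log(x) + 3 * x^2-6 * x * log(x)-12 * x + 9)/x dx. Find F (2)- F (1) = -3 + log(2)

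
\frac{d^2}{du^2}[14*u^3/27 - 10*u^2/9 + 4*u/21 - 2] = 28*u/9 - 20/9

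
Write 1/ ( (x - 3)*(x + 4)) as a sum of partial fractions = -1/(7*(x + 4)) + 1/(7*(x - 3))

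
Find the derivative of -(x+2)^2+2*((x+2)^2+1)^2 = 8*x^3 + 48*x^2 + 102*x + 76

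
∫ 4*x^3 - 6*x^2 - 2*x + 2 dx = x^4 - 2*x^3 - x^2 + 2*x + C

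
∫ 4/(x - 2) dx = 4*log(x - 2) + C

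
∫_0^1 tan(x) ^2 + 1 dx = tan(1)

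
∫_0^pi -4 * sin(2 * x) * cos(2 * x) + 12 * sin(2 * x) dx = 0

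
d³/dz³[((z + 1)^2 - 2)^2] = 24*z + 24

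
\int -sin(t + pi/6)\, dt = cos(t + pi/6) + C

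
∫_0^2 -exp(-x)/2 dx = -1/2 + exp(-2)/2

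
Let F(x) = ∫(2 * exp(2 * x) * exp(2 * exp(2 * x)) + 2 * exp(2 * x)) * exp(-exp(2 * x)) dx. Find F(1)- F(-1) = -exp(exp(-2)) - exp(-exp(2)) + exp(-exp(-2)) + exp(exp(2))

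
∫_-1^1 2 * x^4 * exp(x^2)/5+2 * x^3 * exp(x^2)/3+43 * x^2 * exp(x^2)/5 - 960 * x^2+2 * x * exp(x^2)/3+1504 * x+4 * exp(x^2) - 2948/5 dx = -9096/5 + 42*E/5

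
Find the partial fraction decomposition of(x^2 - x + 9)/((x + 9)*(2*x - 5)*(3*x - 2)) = -79/(319*(3*x - 2)) + 51/(253*(2*x - 5)) + 99/(667*(x + 9))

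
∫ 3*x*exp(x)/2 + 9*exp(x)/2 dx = 3*(x + 2)*exp(x)/2 + C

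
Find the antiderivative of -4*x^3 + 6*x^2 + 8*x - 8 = -x^4 + 2*x^3 + 4*x^2 - 8*x + C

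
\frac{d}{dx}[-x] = -1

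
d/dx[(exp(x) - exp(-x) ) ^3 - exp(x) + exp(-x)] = (3*exp(6*x) - 4*exp(4*x) - 4*exp(2*x) + 3)*exp(-3*x)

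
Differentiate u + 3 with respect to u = 1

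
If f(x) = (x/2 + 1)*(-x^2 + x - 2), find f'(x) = -3*x^2/2 - x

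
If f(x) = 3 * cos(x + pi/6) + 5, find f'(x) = -3*sin(x + pi/6)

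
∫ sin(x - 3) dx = -cos(x - 3) + C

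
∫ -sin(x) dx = cos(x) + C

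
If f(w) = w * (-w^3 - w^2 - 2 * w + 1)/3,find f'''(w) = -8*w - 2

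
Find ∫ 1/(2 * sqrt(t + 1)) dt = sqrt(t + 1) + C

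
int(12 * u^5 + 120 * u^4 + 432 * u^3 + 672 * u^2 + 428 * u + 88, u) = 2*u^6 + 24*u^5 + 108*u^4 + 224*u^3 + 214*u^2 + 88*u + C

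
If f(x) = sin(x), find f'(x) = cos(x)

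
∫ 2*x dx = x^2 + C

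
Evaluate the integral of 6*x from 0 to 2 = 12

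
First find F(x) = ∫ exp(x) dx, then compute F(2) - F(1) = -E + exp(2)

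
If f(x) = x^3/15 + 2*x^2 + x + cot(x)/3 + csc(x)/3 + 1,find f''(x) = 2*x/5 + 4 - 1/(3*sin(x)) + 2*cos(x)/(3*sin(x)^3) + 2/(3*sin(x)^3)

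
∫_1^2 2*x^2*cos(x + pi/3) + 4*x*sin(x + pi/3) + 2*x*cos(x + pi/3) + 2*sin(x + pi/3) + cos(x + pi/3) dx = -5*sin(1 + pi/3) + 13*sin(pi/3 + 2)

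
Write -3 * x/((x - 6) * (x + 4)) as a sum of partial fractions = -6/(5*(x + 4)) - 9/(5*(x - 6))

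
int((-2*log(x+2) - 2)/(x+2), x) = (-log(x + 2) - 2)*log(x + 2) + C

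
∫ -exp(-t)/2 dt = exp(-t)/2 + C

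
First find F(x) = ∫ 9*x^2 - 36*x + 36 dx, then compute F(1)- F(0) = 21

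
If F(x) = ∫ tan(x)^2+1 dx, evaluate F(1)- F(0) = tan(1)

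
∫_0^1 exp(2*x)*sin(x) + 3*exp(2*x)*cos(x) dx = -1 + (cos(1) + sin(1))*exp(2)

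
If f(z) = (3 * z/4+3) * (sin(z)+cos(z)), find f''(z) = -3*sqrt(2)*z*sin(z + pi/4)/4 - 9*sin(z)/2 - 3*cos(z)/2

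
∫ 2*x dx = x^2 + C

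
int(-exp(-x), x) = exp(-x) + C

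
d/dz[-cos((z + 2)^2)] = 2*(z + 2)*sin(z^2 + 4*z + 4)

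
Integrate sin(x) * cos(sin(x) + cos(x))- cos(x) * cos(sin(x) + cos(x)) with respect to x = -sin(sqrt(2)*sin(x + pi/4)) + C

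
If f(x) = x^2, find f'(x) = 2*x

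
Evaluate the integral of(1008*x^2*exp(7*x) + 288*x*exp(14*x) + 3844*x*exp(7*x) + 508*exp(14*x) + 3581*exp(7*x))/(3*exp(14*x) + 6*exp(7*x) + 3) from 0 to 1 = -439/6 + 1091*exp(7)/(3*(1 + exp(7)))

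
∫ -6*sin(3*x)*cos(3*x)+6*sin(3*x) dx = (cos(3*x) - 1)^2 + C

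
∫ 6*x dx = 3*x^2 + C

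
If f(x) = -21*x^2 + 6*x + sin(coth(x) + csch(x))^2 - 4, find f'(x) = -42*x - sin(2*(coth(x) + csch(x)))*cosh(x)/sinh(x)^2 - sin(2*(coth(x) + csch(x)))/sinh(x)^2 + 6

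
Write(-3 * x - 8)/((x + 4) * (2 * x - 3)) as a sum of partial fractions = -25/(11*(2*x - 3)) - 4/(11*(x + 4))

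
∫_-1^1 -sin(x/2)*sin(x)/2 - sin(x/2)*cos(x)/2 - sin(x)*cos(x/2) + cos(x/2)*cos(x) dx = sin(1/2) + sin(3/2)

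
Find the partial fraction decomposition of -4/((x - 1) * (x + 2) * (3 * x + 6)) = 4/(27*(x + 2)) + 4/(9*(x + 2)^2) - 4/(27*(x - 1))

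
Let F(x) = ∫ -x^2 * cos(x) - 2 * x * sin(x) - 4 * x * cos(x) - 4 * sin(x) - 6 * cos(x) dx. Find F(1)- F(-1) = -14*sin(1)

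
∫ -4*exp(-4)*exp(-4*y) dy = exp(-4*y - 4) + C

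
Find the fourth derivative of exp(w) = exp(w)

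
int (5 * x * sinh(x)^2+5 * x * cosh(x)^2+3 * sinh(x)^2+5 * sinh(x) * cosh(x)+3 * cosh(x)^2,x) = (5*x + 3)*sinh(2*x)/2 + C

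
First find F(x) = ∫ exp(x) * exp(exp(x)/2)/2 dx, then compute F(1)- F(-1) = -exp(exp(-1)/2) + exp(E/2)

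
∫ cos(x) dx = sin(x) + C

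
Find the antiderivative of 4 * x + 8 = 2*x^2 + 8*x + C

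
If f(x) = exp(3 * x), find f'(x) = 3*exp(3*x)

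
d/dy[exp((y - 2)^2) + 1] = 2*y*exp(y^2 - 4*y + 4) - 4*exp(y^2 - 4*y + 4)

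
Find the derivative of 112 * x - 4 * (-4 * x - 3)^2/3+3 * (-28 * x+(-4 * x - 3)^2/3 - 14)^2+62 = 1024*x^3/3 - 1920*x^2 + 4960*x/3 + 1400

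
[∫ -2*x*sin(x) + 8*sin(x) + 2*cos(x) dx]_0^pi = 16 - 2*pi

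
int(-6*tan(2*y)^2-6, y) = -3*tan(2*y) + C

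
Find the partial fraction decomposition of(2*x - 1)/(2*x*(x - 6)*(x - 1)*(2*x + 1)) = 8/(39*(2*x + 1)) - 1/(30*(x - 1)) + 11/(780*(x - 6)) - 1/(12*x)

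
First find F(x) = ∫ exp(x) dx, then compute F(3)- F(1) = -E + exp(3)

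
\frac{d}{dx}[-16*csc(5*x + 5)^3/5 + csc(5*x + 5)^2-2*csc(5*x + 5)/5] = 2*(-10*sin(10*(x + 1)) + 97*cos(5*(x + 1)) - cos(15*(x + 1)))/(1 - cos(10*(x + 1)))^2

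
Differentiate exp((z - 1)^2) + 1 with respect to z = 2*z*exp(z^2 - 2*z + 1) - 2*exp(z^2 - 2*z + 1)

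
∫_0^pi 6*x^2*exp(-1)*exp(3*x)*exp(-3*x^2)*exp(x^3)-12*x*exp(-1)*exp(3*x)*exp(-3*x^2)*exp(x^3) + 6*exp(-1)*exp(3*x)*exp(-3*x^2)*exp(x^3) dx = -2*exp(-1) + 2*exp((-1 + pi)^3)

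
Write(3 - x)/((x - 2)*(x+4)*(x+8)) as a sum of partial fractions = 11/(40*(x + 8)) - 7/(24*(x + 4)) + 1/(60*(x - 2))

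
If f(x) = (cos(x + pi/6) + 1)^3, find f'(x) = -3*sin(x + pi/6)*cos(x + pi/6)^2 - 3*sin(x + pi/6) - 3*sin(2*x + pi/3)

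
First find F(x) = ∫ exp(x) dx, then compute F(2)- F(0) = -1 + exp(2)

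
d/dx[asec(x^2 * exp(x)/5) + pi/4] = (5*x + 10)*exp(-x)/(x^3*sqrt(1 - 25*exp(-2*x)/x^4))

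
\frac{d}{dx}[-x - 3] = -1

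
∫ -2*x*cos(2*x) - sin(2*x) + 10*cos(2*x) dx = (5 - x)*sin(2*x) + C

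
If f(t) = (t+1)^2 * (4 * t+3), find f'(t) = 12*t^2 + 22*t + 10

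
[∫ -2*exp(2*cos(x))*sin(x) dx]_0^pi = -exp(2) + exp(-2)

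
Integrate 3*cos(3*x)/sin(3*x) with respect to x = log(2*sin(3*x)) + C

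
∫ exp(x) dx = exp(x) + C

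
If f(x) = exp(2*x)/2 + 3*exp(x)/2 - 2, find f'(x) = exp(2*x) + 3*exp(x)/2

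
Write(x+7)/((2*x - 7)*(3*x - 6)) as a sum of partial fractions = 7/(3*(2*x - 7)) - 1/(x - 2)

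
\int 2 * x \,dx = x^2 + C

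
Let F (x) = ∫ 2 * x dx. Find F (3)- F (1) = 8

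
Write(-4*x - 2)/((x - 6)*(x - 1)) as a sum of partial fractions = 6/(5*(x - 1)) - 26/(5*(x - 6))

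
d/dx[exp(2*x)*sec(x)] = (sin(x)/cos(x) + 2)*exp(2*x)/cos(x)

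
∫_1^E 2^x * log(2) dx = -2 + 2^E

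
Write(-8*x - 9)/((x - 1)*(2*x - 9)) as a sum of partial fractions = -90/(7*(2*x - 9)) + 17/(7*(x - 1))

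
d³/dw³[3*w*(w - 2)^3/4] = 18*w - 27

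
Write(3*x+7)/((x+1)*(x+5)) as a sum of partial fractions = 2/(x + 5) + 1/(x + 1)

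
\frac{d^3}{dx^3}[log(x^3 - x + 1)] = (6*x^6 + 6*x^4 - 42*x^3 + 6*x^2 + 6*x + 4)/(x^9 - 3*x^7 + 3*x^6 + 3*x^5 - 6*x^4 + 2*x^3 + 3*x^2 - 3*x + 1)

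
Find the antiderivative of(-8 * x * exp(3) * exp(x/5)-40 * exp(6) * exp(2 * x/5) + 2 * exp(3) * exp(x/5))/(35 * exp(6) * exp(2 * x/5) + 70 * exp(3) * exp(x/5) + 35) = 2*(21 - 4*x)*exp(x/5 + 3)/(7*(exp(x/5 + 3) + 1)) + C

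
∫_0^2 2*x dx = 4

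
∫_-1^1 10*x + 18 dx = 36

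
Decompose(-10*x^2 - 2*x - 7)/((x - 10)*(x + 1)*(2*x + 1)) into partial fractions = 34/(21*(2*x + 1)) - 15/(11*(x + 1)) - 1027/(231*(x - 10))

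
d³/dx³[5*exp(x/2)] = 5*exp(x/2)/8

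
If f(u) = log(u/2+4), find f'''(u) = 2/(u^3 + 24*u^2 + 192*u + 512)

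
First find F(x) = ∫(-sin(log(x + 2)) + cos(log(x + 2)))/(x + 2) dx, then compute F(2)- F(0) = -cos(log(2)) - sin(log(2)) + cos(log(4)) + sin(log(4))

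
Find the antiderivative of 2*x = x^2 + C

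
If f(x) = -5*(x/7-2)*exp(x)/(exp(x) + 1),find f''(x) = (5*x*exp(2*x) - 5*x*exp(x) - 80*exp(2*x) + 60*exp(x))/(7*exp(3*x) + 21*exp(2*x) + 21*exp(x) + 7)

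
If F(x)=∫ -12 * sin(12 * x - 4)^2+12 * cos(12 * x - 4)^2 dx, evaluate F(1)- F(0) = sin(16)/2 + sin(8)/2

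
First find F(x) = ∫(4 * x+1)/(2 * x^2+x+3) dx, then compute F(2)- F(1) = -log(6) + log(13)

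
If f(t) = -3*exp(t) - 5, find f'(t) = -3*exp(t)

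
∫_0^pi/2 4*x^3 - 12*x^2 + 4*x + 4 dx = -1 + (-2 + (-1 + pi/2)^2)^2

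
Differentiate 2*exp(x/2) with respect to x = exp(x/2)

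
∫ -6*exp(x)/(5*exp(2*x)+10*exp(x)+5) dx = (-101*exp(x) - 95)/(5*(exp(x) + 1)) + C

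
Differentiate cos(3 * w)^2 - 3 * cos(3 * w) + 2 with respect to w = 9*sin(3*w) - 3*sin(6*w)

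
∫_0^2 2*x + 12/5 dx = 44/5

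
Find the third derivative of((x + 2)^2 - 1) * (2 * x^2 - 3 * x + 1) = 48*x + 30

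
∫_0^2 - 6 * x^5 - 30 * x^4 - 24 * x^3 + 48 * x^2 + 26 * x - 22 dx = -216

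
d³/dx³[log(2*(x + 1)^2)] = 4/(x^3 + 3*x^2 + 3*x + 1)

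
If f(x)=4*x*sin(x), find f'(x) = 4*x*cos(x) + 4*sin(x)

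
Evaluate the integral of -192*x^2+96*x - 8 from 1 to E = (1 - 4*E)^3 + 4*E + 23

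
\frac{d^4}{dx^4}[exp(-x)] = exp(-x)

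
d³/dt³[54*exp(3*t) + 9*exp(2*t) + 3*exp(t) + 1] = 1458*exp(3*t) + 72*exp(2*t) + 3*exp(t)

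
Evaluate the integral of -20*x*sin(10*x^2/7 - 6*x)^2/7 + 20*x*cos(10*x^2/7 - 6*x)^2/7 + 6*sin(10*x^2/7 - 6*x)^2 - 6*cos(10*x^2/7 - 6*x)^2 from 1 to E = sin(64/7)/2 - sin(-20*exp(2)/7 + 12*E)/2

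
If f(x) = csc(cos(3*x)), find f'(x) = 3*sin(3*x)*cot(cos(3*x))*csc(cos(3*x))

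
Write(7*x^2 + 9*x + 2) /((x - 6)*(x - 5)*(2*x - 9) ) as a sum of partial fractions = 737/(3*(2*x - 9)) - 222/(x - 5) + 308/(3*(x - 6))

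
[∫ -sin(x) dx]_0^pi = -2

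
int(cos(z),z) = sin(z) + C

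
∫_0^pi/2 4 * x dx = pi^2/2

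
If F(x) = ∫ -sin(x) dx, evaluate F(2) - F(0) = -1 + cos(2)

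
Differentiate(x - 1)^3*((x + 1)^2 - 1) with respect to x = 5*x^4 - 4*x^3 - 9*x^2 + 10*x - 2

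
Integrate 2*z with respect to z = z^2 + C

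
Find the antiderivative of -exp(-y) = exp(-y) + C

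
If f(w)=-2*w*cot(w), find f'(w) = 2*w/sin(w)^2 - 2/tan(w)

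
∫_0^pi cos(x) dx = 0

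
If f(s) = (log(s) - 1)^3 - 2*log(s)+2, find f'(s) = (3*log(s)^2 - 6*log(s) + 1)/s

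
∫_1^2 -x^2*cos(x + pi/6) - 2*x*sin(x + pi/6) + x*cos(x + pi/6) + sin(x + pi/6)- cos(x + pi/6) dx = -3*sin(pi/6 + 2) + sin(pi/6 + 1)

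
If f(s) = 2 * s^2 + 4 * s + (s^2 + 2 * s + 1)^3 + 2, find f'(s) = 6*s^5 + 30*s^4 + 60*s^3 + 60*s^2 + 34*s + 10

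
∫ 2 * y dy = y^2 + C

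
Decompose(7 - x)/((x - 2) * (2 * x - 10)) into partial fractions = -5/(6*(x - 2)) + 1/(3*(x - 5))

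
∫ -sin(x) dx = cos(x) + C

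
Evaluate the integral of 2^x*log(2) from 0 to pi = -1 + 2^pi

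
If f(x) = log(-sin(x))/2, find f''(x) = -1/(2*sin(x)^2)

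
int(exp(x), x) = exp(x) + C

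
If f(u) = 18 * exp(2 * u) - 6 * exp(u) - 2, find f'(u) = 36*exp(2*u) - 6*exp(u)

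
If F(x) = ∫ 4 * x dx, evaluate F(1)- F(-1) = 0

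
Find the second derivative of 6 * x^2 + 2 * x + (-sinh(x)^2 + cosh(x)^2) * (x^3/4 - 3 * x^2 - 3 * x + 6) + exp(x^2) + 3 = 4*x^2*exp(x^2) + 3*x/2 + 2*exp(x^2) + 6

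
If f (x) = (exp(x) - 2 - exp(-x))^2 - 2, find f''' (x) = (8*exp(4*x) - 4*exp(3*x) - 4*exp(x) - 8)*exp(-2*x)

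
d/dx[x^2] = 2*x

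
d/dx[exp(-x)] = -exp(-x)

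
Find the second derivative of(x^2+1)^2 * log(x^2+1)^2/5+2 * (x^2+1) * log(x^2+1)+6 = (12*x^4*log(x^2 + 1)^2 + 28*x^4*log(x^2 + 1) + 8*x^4 + 16*x^2*log(x^2 + 1)^2 + 52*x^2*log(x^2 + 1) + 68*x^2 + 4*log(x^2 + 1)^2 + 24*log(x^2 + 1) + 20)/(5*x^2 + 5)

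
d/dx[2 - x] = -1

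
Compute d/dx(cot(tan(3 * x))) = -3/(sin(tan(3*x))^2*cos(3*x)^2)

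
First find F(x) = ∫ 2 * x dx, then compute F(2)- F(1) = 3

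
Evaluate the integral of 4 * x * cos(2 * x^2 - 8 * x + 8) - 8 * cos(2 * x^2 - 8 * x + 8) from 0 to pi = -sin(8) + sin(2*(-2 + pi)^2)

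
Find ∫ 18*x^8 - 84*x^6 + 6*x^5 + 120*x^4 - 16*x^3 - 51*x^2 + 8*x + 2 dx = 2*x^9 - 12*x^7 + x^6 + 24*x^5 - 4*x^4 - 17*x^3 + 4*x^2 + 2*x + C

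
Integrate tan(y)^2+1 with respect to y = tan(y) + C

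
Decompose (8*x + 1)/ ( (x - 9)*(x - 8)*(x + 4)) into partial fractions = -31/(156*(x + 4)) - 65/(12*(x - 8)) + 73/(13*(x - 9))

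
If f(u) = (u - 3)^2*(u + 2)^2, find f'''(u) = 24*u - 12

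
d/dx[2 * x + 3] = 2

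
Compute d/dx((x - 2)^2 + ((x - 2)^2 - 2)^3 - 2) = 6*x^5 - 60*x^4 + 216*x^3 - 336*x^2 + 218*x - 52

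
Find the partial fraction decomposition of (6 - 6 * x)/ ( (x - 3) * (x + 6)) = -14/(3*(x + 6)) - 4/(3*(x - 3))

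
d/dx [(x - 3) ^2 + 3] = 2*x - 6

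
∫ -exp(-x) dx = exp(-x) + C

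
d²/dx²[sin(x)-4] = -sin(x)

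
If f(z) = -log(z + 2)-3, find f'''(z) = -2/(z^3 + 6*z^2 + 12*z + 8)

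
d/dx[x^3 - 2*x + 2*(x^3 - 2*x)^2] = 12*x^5 - 32*x^3 + 3*x^2 + 16*x - 2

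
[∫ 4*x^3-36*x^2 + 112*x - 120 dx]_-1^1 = -264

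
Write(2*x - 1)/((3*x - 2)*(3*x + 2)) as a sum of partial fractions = 7/(12*(3*x + 2)) + 1/(12*(3*x - 2))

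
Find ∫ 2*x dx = x^2 + C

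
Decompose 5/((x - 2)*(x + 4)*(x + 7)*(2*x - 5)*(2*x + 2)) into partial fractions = 40/(1729*(2*x - 5)) + 5/(6156*(x + 7)) - 5/(1404*(x + 4)) + 5/(756*(x + 1)) - 5/(324*(x - 2))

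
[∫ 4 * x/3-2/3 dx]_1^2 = 4/3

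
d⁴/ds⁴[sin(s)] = sin(s)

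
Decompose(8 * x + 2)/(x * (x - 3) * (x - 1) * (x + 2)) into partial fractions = 7/(15*(x + 2)) - 5/(3*(x - 1)) + 13/(15*(x - 3)) + 1/(3*x)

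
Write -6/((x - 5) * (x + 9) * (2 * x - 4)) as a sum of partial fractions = -3/(154*(x + 9)) + 1/(11*(x - 2)) - 1/(14*(x - 5))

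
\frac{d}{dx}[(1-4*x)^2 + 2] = 32*x - 8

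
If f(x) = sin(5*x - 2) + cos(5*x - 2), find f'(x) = 5*sqrt(2)*cos(5*x - 2 + pi/4)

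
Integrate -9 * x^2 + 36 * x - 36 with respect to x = -3*x^3 + 18*x^2 - 36*x + C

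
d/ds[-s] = -1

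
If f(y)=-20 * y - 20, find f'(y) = -20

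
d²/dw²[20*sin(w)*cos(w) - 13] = -40*sin(2*w)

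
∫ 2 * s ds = s^2 + C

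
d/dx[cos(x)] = -sin(x)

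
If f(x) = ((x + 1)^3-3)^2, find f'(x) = 6*x^5 + 30*x^4 + 60*x^3 + 42*x^2 - 6*x - 12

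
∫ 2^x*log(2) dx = 2^x + C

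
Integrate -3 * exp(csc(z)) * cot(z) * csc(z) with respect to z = 3*exp(csc(z)) + C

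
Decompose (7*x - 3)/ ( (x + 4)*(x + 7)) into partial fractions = 52/(3*(x + 7)) - 31/(3*(x + 4))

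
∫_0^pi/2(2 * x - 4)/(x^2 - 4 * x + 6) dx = -log(6) + log((-2 + pi/2)^2 + 2)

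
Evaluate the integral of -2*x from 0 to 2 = -4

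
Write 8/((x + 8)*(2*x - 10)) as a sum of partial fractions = -4/(13*(x + 8)) + 4/(13*(x - 5))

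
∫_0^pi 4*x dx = 2*pi^2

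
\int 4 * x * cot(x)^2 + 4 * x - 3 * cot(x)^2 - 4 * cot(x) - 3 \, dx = (3 - 4*x)*cot(x) + C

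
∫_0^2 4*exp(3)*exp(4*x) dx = -exp(3) + exp(11)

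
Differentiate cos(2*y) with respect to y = -2*sin(2*y)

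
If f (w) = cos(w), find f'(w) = -sin(w)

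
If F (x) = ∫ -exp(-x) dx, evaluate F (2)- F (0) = -1 + exp(-2)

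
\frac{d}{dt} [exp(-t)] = -exp(-t)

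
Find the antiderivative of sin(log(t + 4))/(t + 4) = -cos(log(t + 4)) + C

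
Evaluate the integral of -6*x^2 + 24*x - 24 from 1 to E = -2 + (-2 + E)^2*(4 - 2*E)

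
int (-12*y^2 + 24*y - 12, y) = -4*y^3 + 12*y^2 - 12*y + C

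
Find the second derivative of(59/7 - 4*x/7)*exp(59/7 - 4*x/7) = (1168 - 64*x)*exp(59/7 - 4*x/7)/343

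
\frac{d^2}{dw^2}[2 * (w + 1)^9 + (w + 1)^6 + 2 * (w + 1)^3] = 144*w^7 + 1008*w^6 + 3024*w^5 + 5070*w^4 + 5160*w^3 + 3204*w^2 + 1140*w + 186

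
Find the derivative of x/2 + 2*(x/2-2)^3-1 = 3*x^2/4 - 6*x + 25/2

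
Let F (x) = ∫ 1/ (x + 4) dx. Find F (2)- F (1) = -log(10) + log(12)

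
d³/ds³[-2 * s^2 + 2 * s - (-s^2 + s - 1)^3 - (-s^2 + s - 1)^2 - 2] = 120*s^3 - 180*s^2 + 120*s - 30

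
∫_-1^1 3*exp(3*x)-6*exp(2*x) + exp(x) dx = -2*E - (-1 + exp(-1))^3 + 2*exp(-1) + (-1 + E)^3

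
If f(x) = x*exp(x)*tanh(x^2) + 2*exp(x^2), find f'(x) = 2*x^2*exp(x)/cosh(x^2)^2 + x*exp(x)*tanh(x^2) + 4*x*exp(x^2) + exp(x)*tanh(x^2)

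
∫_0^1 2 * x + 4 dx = 5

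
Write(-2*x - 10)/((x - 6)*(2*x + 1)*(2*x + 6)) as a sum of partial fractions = 18/(65*(2*x + 1)) - 2/(45*(x + 3)) - 11/(117*(x - 6))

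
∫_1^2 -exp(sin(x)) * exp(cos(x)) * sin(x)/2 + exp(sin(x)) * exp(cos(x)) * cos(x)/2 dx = -exp(cos(1) + sin(1))/2 + exp(cos(2) + sin(2))/2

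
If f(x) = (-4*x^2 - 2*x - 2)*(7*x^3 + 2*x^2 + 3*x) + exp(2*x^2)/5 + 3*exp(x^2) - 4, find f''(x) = -560*x^3 + 16*x^2*exp(2*x^2)/5 + 12*x^2*exp(x^2) - 264*x^2 - 180*x + 4*exp(2*x^2)/5 + 6*exp(x^2) - 20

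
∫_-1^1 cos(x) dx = 2*sin(1)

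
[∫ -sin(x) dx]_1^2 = -cos(1) + cos(2)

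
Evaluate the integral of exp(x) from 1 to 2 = -E + exp(2)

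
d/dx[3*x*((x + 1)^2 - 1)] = 9*x^2 + 12*x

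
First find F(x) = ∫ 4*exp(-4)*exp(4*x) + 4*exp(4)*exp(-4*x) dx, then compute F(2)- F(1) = -exp(-4) + exp(4)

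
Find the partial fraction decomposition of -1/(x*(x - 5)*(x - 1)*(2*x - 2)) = -3/(32*(x - 1)) + 1/(8*(x - 1)^2) - 1/(160*(x - 5)) + 1/(10*x)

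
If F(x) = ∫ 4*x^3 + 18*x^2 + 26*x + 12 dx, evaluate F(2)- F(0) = 140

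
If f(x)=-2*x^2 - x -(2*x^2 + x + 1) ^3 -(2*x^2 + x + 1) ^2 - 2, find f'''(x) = -960*x^3 - 720*x^2 - 528*x - 102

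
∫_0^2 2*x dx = 4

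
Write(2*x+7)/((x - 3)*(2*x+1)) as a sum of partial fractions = -12/(7*(2*x + 1)) + 13/(7*(x - 3))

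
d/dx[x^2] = 2*x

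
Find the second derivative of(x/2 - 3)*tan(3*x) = 3*(3*x*sin(3*x)/cos(3*x) - 18*sin(3*x)/cos(3*x) + 1)/cos(3*x)^2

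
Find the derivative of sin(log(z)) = cos(log(z))/z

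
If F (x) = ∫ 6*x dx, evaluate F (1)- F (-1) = 0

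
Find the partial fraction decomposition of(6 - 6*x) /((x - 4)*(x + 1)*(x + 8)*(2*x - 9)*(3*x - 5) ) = -81/(6902*(3*x - 5)) - 336/(4675*(2*x - 9)) + 9/(10150*(x + 8)) - 3/(770*(x + 1)) + 3/(70*(x - 4))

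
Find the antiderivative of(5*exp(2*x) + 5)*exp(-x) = 10*sinh(x) + C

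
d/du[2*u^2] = 4*u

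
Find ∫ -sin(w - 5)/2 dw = cos(w - 5)/2 + C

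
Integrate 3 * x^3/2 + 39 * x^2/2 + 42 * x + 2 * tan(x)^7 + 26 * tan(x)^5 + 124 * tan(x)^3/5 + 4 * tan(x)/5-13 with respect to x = 3*x^4/8 + 13*x^3/2 + 21*x^2 - 13*x + tan(x)^6/3 + 6*tan(x)^4 + 2*tan(x)^2/5 + C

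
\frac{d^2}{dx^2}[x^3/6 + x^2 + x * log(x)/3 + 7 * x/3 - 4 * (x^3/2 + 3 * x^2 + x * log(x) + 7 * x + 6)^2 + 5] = (-90*x^5 - 720*x^4 - 144*x^3*log(x) - 2388*x^3 - 432*x^2*log(x) - 3813*x^2 - 24*x*log(x)^2 - 408*x*log(x) - 2562*x - 143)/(3*x)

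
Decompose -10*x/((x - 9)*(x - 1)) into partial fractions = 5/(4*(x - 1)) - 45/(4*(x - 9))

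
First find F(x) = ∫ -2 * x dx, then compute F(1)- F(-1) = 0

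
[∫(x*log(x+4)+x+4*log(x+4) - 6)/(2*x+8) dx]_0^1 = -5*log(5)/2 + 6*log(2)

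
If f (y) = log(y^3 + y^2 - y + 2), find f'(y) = (3*y^2 + 2*y - 1)/(y^3 + y^2 - y + 2)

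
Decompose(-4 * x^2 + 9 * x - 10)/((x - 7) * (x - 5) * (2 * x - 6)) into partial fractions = -19/(16*(x - 3)) + 65/(8*(x - 5)) - 143/(16*(x - 7))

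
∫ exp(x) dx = exp(x) + C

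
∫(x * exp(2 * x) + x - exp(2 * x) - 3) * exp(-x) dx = 2*(x - 2)*sinh(x) + C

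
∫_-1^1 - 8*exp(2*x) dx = -4*exp(2) + 4*exp(-2)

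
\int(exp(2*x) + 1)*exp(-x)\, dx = 2*sinh(x) + C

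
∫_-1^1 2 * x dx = 0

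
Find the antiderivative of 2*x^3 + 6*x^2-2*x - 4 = x^4/2 + 2*x^3 - x^2 - 4*x + C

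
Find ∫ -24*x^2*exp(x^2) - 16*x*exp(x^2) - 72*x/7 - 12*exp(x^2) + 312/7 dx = -4*(3*x + 2)*(3*x + 7*exp(x^2) - 28)/7 + C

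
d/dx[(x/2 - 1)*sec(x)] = x*tan(x)*sec(x)/2 - tan(x)*sec(x) + sec(x)/2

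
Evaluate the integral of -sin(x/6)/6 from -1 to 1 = 0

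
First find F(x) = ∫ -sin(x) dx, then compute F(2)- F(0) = -1 + cos(2)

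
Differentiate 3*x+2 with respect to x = 3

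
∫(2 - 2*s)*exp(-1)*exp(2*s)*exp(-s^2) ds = exp(-(s - 1)^2) + C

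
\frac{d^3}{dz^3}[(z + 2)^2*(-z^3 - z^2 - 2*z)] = -60*z^2 - 120*z - 60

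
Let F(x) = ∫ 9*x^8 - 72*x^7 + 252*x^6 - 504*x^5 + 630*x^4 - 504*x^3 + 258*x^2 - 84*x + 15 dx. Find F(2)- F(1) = 3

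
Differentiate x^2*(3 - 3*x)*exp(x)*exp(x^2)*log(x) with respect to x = -6*x^4*exp(x^2 + x)*log(x) + 3*x^3*exp(x^2 + x)*log(x) - 6*x^2*exp(x^2 + x)*log(x) - 3*x^2*exp(x^2 + x) + 6*x*exp(x^2 + x)*log(x) + 3*x*exp(x^2 + x)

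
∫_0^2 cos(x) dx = sin(2)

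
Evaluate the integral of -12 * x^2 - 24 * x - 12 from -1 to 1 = -32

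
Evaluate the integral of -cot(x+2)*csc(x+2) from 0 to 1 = -csc(2) + csc(3)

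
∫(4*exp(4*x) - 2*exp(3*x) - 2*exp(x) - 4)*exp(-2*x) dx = 8*sinh(x)^2 - 4*sinh(x) + C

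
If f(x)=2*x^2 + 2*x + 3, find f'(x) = 4*x + 2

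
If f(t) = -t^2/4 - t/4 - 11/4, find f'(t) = -t/2 - 1/4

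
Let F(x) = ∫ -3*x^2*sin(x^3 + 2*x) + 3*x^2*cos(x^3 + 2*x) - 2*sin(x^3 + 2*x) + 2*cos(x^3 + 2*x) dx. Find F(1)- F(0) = -1 + cos(3) + sin(3)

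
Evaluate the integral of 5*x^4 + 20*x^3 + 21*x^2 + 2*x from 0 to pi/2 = -4 + (pi/2 + 2)^2*(-pi/2 + 1 + pi^2/4 + pi^3/8)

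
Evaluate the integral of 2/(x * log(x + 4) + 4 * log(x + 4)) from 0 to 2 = -2*log(log(4)) + 2*log(log(6))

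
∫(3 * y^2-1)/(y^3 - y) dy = log(y^3 - y) + C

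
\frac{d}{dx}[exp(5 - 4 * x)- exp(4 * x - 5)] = (-4*exp(8*x - 10) - 4)*exp(5 - 4*x)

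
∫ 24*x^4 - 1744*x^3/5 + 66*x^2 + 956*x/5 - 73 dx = 24*x^5/5 - 436*x^4/5 + 22*x^3 + 478*x^2/5 - 73*x + C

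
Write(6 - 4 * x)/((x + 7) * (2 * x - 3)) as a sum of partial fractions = -2/(x + 7)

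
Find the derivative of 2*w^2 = 4*w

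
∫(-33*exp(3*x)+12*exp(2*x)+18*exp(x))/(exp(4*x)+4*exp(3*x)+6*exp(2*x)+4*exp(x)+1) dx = (-11*exp(3*x) - 6*exp(x) - 8)/(exp(3*x) + 3*exp(2*x) + 3*exp(x) + 1) + C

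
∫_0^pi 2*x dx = pi^2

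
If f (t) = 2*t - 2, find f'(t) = 2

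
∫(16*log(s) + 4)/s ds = 4*(2*log(s) + 1)*log(s) + C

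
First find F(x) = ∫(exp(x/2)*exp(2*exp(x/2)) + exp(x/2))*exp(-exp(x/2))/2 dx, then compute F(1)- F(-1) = -exp(exp(-1/2)) - exp(-exp(1/2)) + exp(-exp(-1/2)) + exp(exp(1/2))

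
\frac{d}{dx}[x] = 1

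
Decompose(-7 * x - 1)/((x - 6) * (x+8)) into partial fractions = -55/(14*(x + 8)) - 43/(14*(x - 6))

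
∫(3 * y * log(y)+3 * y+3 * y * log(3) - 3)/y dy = 3*(y - 1)*log(3*y) + C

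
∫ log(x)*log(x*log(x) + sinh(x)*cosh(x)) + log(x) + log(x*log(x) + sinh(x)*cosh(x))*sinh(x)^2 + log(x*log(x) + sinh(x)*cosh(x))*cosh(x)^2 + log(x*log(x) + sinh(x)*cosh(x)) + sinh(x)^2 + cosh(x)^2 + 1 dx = (2*x*log(x) + sinh(2*x))*log(x*log(x) + sinh(2*x)/2)/2 + C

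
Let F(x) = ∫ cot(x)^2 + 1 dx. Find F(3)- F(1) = cot(1) - cot(3)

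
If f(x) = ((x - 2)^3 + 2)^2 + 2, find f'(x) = 6*x^5 - 60*x^4 + 240*x^3 - 468*x^2 + 432*x - 144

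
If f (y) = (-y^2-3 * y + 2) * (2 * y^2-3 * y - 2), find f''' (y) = -48*y - 18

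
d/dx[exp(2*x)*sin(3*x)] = (2*sin(3*x) + 3*cos(3*x))*exp(2*x)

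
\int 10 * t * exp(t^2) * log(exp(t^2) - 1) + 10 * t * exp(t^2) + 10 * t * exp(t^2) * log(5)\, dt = 5*(exp(t^2) - 1)*log(5*exp(t^2) - 5) + C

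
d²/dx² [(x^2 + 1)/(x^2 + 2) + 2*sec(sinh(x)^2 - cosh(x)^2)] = (4 - 6*x^2)/(x^6 + 6*x^4 + 12*x^2 + 8)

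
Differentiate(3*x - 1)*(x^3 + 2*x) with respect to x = 12*x^3 - 3*x^2 + 12*x - 2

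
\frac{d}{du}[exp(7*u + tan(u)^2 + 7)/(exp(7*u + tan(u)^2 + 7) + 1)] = (2*sin(u)/cos(u)^3 + 7)*exp(7)*exp(7*u)*exp(-1 + cos(u)^(-2))/(exp(7)*exp(7*u)*exp(tan(u)^2) + 1)^2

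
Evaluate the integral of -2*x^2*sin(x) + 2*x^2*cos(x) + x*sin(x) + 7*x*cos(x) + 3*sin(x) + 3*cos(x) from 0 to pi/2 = 3*pi/2 + pi^2/2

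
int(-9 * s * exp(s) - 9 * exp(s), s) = -9*s*exp(s) + C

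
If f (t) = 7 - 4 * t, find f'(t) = -4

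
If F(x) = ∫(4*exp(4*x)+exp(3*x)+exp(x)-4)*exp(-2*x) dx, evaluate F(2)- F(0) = -exp(-2) + exp(2) + 2*(-exp(-2) + exp(2))^2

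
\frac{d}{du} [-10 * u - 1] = -10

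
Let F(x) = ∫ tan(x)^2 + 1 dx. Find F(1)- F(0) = tan(1)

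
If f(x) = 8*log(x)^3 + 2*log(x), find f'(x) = (24*log(x)^2 + 2)/x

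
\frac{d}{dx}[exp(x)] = exp(x)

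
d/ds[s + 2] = 1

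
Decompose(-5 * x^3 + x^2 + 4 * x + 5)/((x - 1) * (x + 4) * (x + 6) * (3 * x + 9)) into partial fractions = -1097/(126*(x + 6)) + 65/(6*(x + 4)) - 137/(36*(x + 3)) + 1/(84*(x - 1))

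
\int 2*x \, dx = x^2 + C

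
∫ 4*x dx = 2*x^2 + C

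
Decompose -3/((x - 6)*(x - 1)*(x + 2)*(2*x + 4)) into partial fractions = -11/(384*(x + 2)) - 1/(16*(x + 2)^2) + 1/(30*(x - 1)) - 3/(640*(x - 6))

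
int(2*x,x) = x^2 + C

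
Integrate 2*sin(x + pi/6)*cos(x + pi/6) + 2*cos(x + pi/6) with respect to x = (sin(x + pi/6) + 1)^2 + C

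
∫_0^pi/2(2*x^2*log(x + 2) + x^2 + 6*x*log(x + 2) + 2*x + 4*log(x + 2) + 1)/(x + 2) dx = -log(2) + (1 + pi/2)^2*log(pi/2 + 2)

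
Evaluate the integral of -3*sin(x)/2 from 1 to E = 3*cos(E)/2 - 3*cos(1)/2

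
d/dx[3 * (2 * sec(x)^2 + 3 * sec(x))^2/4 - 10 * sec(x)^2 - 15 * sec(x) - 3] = (-15 - 13/(2*cos(x)) + 27/cos(x)^2 + 12/cos(x)^3)*sin(x)/cos(x)^2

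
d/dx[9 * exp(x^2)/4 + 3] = 9*x*exp(x^2)/2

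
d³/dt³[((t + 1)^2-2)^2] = 24*t + 24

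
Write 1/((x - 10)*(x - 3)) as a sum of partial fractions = -1/(7*(x - 3)) + 1/(7*(x - 10))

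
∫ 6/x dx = 6*log(x) + C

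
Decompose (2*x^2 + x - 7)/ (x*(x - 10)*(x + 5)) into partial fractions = 38/(75*(x + 5)) + 203/(150*(x - 10)) + 7/(50*x)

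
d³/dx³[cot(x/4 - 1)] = -3*cot(x/4 - 1)^4/32 - cot(x/4 - 1)^2/8 - 1/32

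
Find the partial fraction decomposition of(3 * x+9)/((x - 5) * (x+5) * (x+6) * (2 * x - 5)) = -44/(425*(2*x - 5)) + 9/(187*(x + 6)) - 1/(25*(x + 5)) + 12/(275*(x - 5))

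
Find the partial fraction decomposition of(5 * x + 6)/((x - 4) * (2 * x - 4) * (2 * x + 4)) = -1/(24*(x + 2)) - 1/(2*(x - 2)) + 13/(24*(x - 4))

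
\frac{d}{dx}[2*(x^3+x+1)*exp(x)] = 2*x^3*exp(x) + 6*x^2*exp(x) + 2*x*exp(x) + 4*exp(x)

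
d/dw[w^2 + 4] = 2*w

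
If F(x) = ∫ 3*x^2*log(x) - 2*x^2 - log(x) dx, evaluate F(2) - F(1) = -6 + 6*log(2)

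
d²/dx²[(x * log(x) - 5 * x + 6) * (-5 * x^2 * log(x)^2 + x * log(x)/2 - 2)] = (-60*x^2*log(x)^3 + 150*x^2*log(x)^2 + 440*x^2*log(x) + 100*x^2 - 118*x*log(x)^2 - 364*x*log(x) - 133*x + 2)/(2*x)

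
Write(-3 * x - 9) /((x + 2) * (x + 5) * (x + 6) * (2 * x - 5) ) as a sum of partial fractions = -44/(765*(2*x - 5)) - 9/(68*(x + 6)) + 2/(15*(x + 5)) + 1/(36*(x + 2))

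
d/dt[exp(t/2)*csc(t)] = (1/2 - cos(t)/sin(t))*exp(t/2)/sin(t)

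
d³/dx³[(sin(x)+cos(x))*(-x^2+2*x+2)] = sqrt(2)*x^2*cos(x + pi/4) + 8*x*sin(x) + 4*x*cos(x) + 2*sin(x) - 14*cos(x)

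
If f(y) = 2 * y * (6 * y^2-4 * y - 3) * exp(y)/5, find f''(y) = 12*y^3*exp(y)/5 + 64*y^2*exp(y)/5 + 34*y*exp(y)/5 - 28*exp(y)/5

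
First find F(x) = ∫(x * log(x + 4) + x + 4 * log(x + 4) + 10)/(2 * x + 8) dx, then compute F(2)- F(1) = -11*log(5)/2 + 6*log(6)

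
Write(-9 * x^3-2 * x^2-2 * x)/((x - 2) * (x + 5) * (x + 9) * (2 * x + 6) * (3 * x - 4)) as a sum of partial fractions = 18/(247*(3*x - 4)) + 69/(176*(x + 9)) - 155/(304*(x + 5)) + 77/(520*(x + 3)) - 3/(55*(x - 2))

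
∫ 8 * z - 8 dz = 4*z^2 - 8*z + C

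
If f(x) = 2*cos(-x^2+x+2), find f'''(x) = -16*x^3*sin(-x^2 + x + 2) + 24*x^2*sin(-x^2 + x + 2) - 12*x*sin(-x^2 + x + 2) - 24*x*cos(-x^2 + x + 2) + 2*sin(-x^2 + x + 2) + 12*cos(-x^2 + x + 2)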